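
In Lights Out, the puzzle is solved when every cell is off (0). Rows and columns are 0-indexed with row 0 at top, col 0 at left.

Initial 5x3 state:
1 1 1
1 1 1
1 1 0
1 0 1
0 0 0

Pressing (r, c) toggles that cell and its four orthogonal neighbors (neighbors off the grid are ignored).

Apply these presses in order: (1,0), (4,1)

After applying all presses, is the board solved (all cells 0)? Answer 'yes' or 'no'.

Answer: no

Derivation:
After press 1 at (1,0):
0 1 1
0 0 1
0 1 0
1 0 1
0 0 0

After press 2 at (4,1):
0 1 1
0 0 1
0 1 0
1 1 1
1 1 1

Lights still on: 10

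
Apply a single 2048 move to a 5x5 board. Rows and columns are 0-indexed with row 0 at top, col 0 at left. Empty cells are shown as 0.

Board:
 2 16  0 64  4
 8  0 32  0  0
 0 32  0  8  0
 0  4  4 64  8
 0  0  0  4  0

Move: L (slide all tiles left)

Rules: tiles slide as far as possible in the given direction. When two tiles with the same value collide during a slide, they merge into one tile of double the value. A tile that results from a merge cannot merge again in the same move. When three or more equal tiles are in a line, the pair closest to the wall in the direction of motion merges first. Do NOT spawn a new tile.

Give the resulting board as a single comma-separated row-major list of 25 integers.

Answer: 2, 16, 64, 4, 0, 8, 32, 0, 0, 0, 32, 8, 0, 0, 0, 8, 64, 8, 0, 0, 4, 0, 0, 0, 0

Derivation:
Slide left:
row 0: [2, 16, 0, 64, 4] -> [2, 16, 64, 4, 0]
row 1: [8, 0, 32, 0, 0] -> [8, 32, 0, 0, 0]
row 2: [0, 32, 0, 8, 0] -> [32, 8, 0, 0, 0]
row 3: [0, 4, 4, 64, 8] -> [8, 64, 8, 0, 0]
row 4: [0, 0, 0, 4, 0] -> [4, 0, 0, 0, 0]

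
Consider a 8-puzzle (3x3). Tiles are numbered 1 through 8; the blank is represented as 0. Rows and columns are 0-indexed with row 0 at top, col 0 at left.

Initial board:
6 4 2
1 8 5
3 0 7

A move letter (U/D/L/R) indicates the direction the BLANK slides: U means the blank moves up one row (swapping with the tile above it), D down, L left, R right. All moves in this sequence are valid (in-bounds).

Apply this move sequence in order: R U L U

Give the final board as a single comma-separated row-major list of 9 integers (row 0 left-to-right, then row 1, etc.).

Answer: 6, 0, 2, 1, 4, 8, 3, 7, 5

Derivation:
After move 1 (R):
6 4 2
1 8 5
3 7 0

After move 2 (U):
6 4 2
1 8 0
3 7 5

After move 3 (L):
6 4 2
1 0 8
3 7 5

After move 4 (U):
6 0 2
1 4 8
3 7 5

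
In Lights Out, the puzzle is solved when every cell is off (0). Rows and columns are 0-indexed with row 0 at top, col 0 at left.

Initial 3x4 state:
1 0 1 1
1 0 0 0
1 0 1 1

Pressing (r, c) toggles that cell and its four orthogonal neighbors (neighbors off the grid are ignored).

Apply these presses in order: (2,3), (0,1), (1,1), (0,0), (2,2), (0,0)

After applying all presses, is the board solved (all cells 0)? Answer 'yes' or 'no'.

After press 1 at (2,3):
1 0 1 1
1 0 0 1
1 0 0 0

After press 2 at (0,1):
0 1 0 1
1 1 0 1
1 0 0 0

After press 3 at (1,1):
0 0 0 1
0 0 1 1
1 1 0 0

After press 4 at (0,0):
1 1 0 1
1 0 1 1
1 1 0 0

After press 5 at (2,2):
1 1 0 1
1 0 0 1
1 0 1 1

After press 6 at (0,0):
0 0 0 1
0 0 0 1
1 0 1 1

Lights still on: 5

Answer: no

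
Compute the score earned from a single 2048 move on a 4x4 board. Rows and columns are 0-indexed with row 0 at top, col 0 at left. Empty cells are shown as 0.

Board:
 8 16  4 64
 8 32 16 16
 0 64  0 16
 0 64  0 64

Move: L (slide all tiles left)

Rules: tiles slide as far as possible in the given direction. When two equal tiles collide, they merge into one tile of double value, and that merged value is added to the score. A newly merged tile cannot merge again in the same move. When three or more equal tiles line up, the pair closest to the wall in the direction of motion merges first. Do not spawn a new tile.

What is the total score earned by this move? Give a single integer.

Answer: 160

Derivation:
Slide left:
row 0: [8, 16, 4, 64] -> [8, 16, 4, 64]  score +0 (running 0)
row 1: [8, 32, 16, 16] -> [8, 32, 32, 0]  score +32 (running 32)
row 2: [0, 64, 0, 16] -> [64, 16, 0, 0]  score +0 (running 32)
row 3: [0, 64, 0, 64] -> [128, 0, 0, 0]  score +128 (running 160)
Board after move:
  8  16   4  64
  8  32  32   0
 64  16   0   0
128   0   0   0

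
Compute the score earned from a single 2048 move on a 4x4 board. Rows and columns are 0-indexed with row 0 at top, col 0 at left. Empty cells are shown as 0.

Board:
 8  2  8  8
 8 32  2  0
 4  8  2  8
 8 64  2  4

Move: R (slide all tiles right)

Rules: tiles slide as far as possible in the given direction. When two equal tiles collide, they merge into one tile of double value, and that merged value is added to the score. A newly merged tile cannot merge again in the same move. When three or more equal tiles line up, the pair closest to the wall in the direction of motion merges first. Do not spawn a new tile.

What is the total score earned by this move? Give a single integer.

Answer: 16

Derivation:
Slide right:
row 0: [8, 2, 8, 8] -> [0, 8, 2, 16]  score +16 (running 16)
row 1: [8, 32, 2, 0] -> [0, 8, 32, 2]  score +0 (running 16)
row 2: [4, 8, 2, 8] -> [4, 8, 2, 8]  score +0 (running 16)
row 3: [8, 64, 2, 4] -> [8, 64, 2, 4]  score +0 (running 16)
Board after move:
 0  8  2 16
 0  8 32  2
 4  8  2  8
 8 64  2  4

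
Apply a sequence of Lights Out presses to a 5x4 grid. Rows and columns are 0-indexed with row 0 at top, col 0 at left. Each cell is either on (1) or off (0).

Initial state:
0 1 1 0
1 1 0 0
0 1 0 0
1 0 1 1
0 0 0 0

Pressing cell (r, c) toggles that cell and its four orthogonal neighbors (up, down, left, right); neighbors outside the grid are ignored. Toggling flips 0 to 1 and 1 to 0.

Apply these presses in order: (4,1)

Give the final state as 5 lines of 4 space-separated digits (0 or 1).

After press 1 at (4,1):
0 1 1 0
1 1 0 0
0 1 0 0
1 1 1 1
1 1 1 0

Answer: 0 1 1 0
1 1 0 0
0 1 0 0
1 1 1 1
1 1 1 0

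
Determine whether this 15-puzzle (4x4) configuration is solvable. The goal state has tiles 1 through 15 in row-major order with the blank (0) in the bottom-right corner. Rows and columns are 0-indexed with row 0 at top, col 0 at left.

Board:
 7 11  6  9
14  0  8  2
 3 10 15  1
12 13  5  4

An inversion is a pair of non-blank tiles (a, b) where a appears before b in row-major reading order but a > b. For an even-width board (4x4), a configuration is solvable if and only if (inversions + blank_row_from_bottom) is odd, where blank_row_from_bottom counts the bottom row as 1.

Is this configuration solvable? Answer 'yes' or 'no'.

Answer: no

Derivation:
Inversions: 55
Blank is in row 1 (0-indexed from top), which is row 3 counting from the bottom (bottom = 1).
55 + 3 = 58, which is even, so the puzzle is not solvable.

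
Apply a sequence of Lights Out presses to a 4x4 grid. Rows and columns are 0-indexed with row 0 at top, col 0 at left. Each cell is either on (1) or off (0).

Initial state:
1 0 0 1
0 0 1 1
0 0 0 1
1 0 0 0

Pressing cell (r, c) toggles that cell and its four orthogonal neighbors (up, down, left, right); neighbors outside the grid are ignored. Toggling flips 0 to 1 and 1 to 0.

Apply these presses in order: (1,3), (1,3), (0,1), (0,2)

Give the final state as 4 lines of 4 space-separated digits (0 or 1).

Answer: 0 0 0 0
0 1 0 1
0 0 0 1
1 0 0 0

Derivation:
After press 1 at (1,3):
1 0 0 0
0 0 0 0
0 0 0 0
1 0 0 0

After press 2 at (1,3):
1 0 0 1
0 0 1 1
0 0 0 1
1 0 0 0

After press 3 at (0,1):
0 1 1 1
0 1 1 1
0 0 0 1
1 0 0 0

After press 4 at (0,2):
0 0 0 0
0 1 0 1
0 0 0 1
1 0 0 0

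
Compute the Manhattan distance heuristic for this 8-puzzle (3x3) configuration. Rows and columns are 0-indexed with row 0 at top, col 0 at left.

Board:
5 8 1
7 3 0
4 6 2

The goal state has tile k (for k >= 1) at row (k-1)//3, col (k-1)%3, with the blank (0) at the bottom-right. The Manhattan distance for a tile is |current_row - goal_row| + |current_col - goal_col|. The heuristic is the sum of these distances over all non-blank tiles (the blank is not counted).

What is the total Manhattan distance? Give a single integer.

Answer: 15

Derivation:
Tile 5: at (0,0), goal (1,1), distance |0-1|+|0-1| = 2
Tile 8: at (0,1), goal (2,1), distance |0-2|+|1-1| = 2
Tile 1: at (0,2), goal (0,0), distance |0-0|+|2-0| = 2
Tile 7: at (1,0), goal (2,0), distance |1-2|+|0-0| = 1
Tile 3: at (1,1), goal (0,2), distance |1-0|+|1-2| = 2
Tile 4: at (2,0), goal (1,0), distance |2-1|+|0-0| = 1
Tile 6: at (2,1), goal (1,2), distance |2-1|+|1-2| = 2
Tile 2: at (2,2), goal (0,1), distance |2-0|+|2-1| = 3
Sum: 2 + 2 + 2 + 1 + 2 + 1 + 2 + 3 = 15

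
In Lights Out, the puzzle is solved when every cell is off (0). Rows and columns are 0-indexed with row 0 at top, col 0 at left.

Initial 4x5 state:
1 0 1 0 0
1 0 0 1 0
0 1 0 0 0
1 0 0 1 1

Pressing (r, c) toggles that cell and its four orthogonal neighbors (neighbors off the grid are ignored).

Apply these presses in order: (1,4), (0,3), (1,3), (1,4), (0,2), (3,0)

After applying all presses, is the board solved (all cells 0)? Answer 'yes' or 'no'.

Answer: no

Derivation:
After press 1 at (1,4):
1 0 1 0 1
1 0 0 0 1
0 1 0 0 1
1 0 0 1 1

After press 2 at (0,3):
1 0 0 1 0
1 0 0 1 1
0 1 0 0 1
1 0 0 1 1

After press 3 at (1,3):
1 0 0 0 0
1 0 1 0 0
0 1 0 1 1
1 0 0 1 1

After press 4 at (1,4):
1 0 0 0 1
1 0 1 1 1
0 1 0 1 0
1 0 0 1 1

After press 5 at (0,2):
1 1 1 1 1
1 0 0 1 1
0 1 0 1 0
1 0 0 1 1

After press 6 at (3,0):
1 1 1 1 1
1 0 0 1 1
1 1 0 1 0
0 1 0 1 1

Lights still on: 14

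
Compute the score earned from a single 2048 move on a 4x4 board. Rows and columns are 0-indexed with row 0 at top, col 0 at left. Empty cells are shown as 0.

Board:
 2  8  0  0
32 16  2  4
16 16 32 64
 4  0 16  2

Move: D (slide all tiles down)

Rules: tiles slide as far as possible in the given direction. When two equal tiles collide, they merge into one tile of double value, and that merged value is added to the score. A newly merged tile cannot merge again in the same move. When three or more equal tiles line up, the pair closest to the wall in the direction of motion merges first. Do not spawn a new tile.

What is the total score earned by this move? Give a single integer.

Slide down:
col 0: [2, 32, 16, 4] -> [2, 32, 16, 4]  score +0 (running 0)
col 1: [8, 16, 16, 0] -> [0, 0, 8, 32]  score +32 (running 32)
col 2: [0, 2, 32, 16] -> [0, 2, 32, 16]  score +0 (running 32)
col 3: [0, 4, 64, 2] -> [0, 4, 64, 2]  score +0 (running 32)
Board after move:
 2  0  0  0
32  0  2  4
16  8 32 64
 4 32 16  2

Answer: 32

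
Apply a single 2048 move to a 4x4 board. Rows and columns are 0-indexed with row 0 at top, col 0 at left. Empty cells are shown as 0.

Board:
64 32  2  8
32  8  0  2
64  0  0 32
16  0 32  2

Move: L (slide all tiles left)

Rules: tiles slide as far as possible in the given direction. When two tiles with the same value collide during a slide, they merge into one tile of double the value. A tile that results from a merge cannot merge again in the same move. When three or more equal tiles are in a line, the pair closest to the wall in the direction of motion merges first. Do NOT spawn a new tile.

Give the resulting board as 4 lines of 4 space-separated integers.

Slide left:
row 0: [64, 32, 2, 8] -> [64, 32, 2, 8]
row 1: [32, 8, 0, 2] -> [32, 8, 2, 0]
row 2: [64, 0, 0, 32] -> [64, 32, 0, 0]
row 3: [16, 0, 32, 2] -> [16, 32, 2, 0]

Answer: 64 32  2  8
32  8  2  0
64 32  0  0
16 32  2  0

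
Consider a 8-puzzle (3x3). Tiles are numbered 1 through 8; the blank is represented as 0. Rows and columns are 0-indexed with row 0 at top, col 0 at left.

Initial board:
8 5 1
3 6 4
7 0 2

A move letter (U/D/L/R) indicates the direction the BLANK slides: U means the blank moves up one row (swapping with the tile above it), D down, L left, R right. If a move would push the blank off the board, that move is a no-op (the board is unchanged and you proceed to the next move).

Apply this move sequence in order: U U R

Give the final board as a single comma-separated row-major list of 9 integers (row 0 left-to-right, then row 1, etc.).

After move 1 (U):
8 5 1
3 0 4
7 6 2

After move 2 (U):
8 0 1
3 5 4
7 6 2

After move 3 (R):
8 1 0
3 5 4
7 6 2

Answer: 8, 1, 0, 3, 5, 4, 7, 6, 2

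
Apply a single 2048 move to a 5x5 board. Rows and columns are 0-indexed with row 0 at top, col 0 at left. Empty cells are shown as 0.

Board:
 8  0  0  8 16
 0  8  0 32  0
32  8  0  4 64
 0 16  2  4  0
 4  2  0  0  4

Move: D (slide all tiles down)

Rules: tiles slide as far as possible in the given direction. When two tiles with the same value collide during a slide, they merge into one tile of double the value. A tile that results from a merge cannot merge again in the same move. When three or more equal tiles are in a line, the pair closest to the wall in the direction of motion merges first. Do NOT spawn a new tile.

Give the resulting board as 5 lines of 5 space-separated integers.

Answer:  0  0  0  0  0
 0  0  0  0  0
 8 16  0  8 16
32 16  0 32 64
 4  2  2  8  4

Derivation:
Slide down:
col 0: [8, 0, 32, 0, 4] -> [0, 0, 8, 32, 4]
col 1: [0, 8, 8, 16, 2] -> [0, 0, 16, 16, 2]
col 2: [0, 0, 0, 2, 0] -> [0, 0, 0, 0, 2]
col 3: [8, 32, 4, 4, 0] -> [0, 0, 8, 32, 8]
col 4: [16, 0, 64, 0, 4] -> [0, 0, 16, 64, 4]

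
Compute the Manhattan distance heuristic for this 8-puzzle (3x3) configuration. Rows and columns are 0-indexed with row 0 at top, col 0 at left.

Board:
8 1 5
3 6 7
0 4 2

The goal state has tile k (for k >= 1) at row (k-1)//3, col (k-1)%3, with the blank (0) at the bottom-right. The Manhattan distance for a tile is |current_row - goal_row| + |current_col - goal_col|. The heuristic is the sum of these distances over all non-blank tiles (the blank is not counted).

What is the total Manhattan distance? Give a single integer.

Answer: 18

Derivation:
Tile 8: at (0,0), goal (2,1), distance |0-2|+|0-1| = 3
Tile 1: at (0,1), goal (0,0), distance |0-0|+|1-0| = 1
Tile 5: at (0,2), goal (1,1), distance |0-1|+|2-1| = 2
Tile 3: at (1,0), goal (0,2), distance |1-0|+|0-2| = 3
Tile 6: at (1,1), goal (1,2), distance |1-1|+|1-2| = 1
Tile 7: at (1,2), goal (2,0), distance |1-2|+|2-0| = 3
Tile 4: at (2,1), goal (1,0), distance |2-1|+|1-0| = 2
Tile 2: at (2,2), goal (0,1), distance |2-0|+|2-1| = 3
Sum: 3 + 1 + 2 + 3 + 1 + 3 + 2 + 3 = 18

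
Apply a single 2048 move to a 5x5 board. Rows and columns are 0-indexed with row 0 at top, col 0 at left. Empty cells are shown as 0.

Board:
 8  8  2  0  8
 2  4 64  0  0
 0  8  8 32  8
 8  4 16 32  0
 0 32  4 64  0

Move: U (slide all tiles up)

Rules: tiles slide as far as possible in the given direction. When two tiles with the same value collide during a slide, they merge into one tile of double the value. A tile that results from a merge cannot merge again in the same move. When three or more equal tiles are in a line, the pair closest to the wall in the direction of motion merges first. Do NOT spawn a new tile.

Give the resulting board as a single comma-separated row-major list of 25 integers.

Slide up:
col 0: [8, 2, 0, 8, 0] -> [8, 2, 8, 0, 0]
col 1: [8, 4, 8, 4, 32] -> [8, 4, 8, 4, 32]
col 2: [2, 64, 8, 16, 4] -> [2, 64, 8, 16, 4]
col 3: [0, 0, 32, 32, 64] -> [64, 64, 0, 0, 0]
col 4: [8, 0, 8, 0, 0] -> [16, 0, 0, 0, 0]

Answer: 8, 8, 2, 64, 16, 2, 4, 64, 64, 0, 8, 8, 8, 0, 0, 0, 4, 16, 0, 0, 0, 32, 4, 0, 0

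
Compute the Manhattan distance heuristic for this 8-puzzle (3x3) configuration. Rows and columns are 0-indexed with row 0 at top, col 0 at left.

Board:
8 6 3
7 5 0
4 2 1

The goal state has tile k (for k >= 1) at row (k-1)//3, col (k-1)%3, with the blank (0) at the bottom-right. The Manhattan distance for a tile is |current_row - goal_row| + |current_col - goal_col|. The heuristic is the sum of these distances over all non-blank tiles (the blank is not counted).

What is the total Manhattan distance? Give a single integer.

Tile 8: (0,0)->(2,1) = 3
Tile 6: (0,1)->(1,2) = 2
Tile 3: (0,2)->(0,2) = 0
Tile 7: (1,0)->(2,0) = 1
Tile 5: (1,1)->(1,1) = 0
Tile 4: (2,0)->(1,0) = 1
Tile 2: (2,1)->(0,1) = 2
Tile 1: (2,2)->(0,0) = 4
Sum: 3 + 2 + 0 + 1 + 0 + 1 + 2 + 4 = 13

Answer: 13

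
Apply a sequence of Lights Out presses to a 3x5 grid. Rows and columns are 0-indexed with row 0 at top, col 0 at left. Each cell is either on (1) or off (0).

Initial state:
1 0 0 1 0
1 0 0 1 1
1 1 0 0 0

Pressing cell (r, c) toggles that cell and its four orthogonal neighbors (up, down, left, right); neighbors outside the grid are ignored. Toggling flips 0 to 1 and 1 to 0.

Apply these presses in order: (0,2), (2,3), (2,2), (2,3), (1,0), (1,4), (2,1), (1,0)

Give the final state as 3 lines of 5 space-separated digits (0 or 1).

Answer: 1 1 1 0 1
1 1 0 0 0
0 1 0 1 1

Derivation:
After press 1 at (0,2):
1 1 1 0 0
1 0 1 1 1
1 1 0 0 0

After press 2 at (2,3):
1 1 1 0 0
1 0 1 0 1
1 1 1 1 1

After press 3 at (2,2):
1 1 1 0 0
1 0 0 0 1
1 0 0 0 1

After press 4 at (2,3):
1 1 1 0 0
1 0 0 1 1
1 0 1 1 0

After press 5 at (1,0):
0 1 1 0 0
0 1 0 1 1
0 0 1 1 0

After press 6 at (1,4):
0 1 1 0 1
0 1 0 0 0
0 0 1 1 1

After press 7 at (2,1):
0 1 1 0 1
0 0 0 0 0
1 1 0 1 1

After press 8 at (1,0):
1 1 1 0 1
1 1 0 0 0
0 1 0 1 1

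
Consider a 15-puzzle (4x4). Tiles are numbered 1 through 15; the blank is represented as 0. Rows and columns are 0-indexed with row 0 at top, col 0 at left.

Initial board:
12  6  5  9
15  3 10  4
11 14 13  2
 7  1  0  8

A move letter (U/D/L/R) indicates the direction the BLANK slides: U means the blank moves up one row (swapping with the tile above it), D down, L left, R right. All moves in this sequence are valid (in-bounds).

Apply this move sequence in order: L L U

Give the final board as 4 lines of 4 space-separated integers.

After move 1 (L):
12  6  5  9
15  3 10  4
11 14 13  2
 7  0  1  8

After move 2 (L):
12  6  5  9
15  3 10  4
11 14 13  2
 0  7  1  8

After move 3 (U):
12  6  5  9
15  3 10  4
 0 14 13  2
11  7  1  8

Answer: 12  6  5  9
15  3 10  4
 0 14 13  2
11  7  1  8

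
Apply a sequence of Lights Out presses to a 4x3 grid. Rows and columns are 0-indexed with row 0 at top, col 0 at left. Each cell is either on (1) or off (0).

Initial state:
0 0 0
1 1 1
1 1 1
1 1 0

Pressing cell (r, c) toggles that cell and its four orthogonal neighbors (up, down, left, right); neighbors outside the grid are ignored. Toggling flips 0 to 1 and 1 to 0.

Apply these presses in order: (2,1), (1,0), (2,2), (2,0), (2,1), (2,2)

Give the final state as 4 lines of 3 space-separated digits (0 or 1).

After press 1 at (2,1):
0 0 0
1 0 1
0 0 0
1 0 0

After press 2 at (1,0):
1 0 0
0 1 1
1 0 0
1 0 0

After press 3 at (2,2):
1 0 0
0 1 0
1 1 1
1 0 1

After press 4 at (2,0):
1 0 0
1 1 0
0 0 1
0 0 1

After press 5 at (2,1):
1 0 0
1 0 0
1 1 0
0 1 1

After press 6 at (2,2):
1 0 0
1 0 1
1 0 1
0 1 0

Answer: 1 0 0
1 0 1
1 0 1
0 1 0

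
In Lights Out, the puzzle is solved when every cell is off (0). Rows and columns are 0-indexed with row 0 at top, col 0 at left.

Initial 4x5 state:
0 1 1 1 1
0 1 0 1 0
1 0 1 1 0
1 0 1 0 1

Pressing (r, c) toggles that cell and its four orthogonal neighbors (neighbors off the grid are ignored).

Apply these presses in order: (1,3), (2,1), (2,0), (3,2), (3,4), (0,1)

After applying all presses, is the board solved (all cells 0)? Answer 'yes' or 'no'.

After press 1 at (1,3):
0 1 1 0 1
0 1 1 0 1
1 0 1 0 0
1 0 1 0 1

After press 2 at (2,1):
0 1 1 0 1
0 0 1 0 1
0 1 0 0 0
1 1 1 0 1

After press 3 at (2,0):
0 1 1 0 1
1 0 1 0 1
1 0 0 0 0
0 1 1 0 1

After press 4 at (3,2):
0 1 1 0 1
1 0 1 0 1
1 0 1 0 0
0 0 0 1 1

After press 5 at (3,4):
0 1 1 0 1
1 0 1 0 1
1 0 1 0 1
0 0 0 0 0

After press 6 at (0,1):
1 0 0 0 1
1 1 1 0 1
1 0 1 0 1
0 0 0 0 0

Lights still on: 9

Answer: no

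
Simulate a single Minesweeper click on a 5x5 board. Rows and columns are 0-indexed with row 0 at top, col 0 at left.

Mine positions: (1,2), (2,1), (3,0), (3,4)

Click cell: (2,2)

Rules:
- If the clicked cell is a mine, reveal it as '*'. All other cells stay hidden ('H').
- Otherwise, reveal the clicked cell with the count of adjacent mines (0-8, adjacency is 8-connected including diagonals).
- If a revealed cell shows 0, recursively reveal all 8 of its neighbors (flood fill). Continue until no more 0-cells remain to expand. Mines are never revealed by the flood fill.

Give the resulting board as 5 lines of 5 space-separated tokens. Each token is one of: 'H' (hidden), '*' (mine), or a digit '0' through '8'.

H H H H H
H H H H H
H H 2 H H
H H H H H
H H H H H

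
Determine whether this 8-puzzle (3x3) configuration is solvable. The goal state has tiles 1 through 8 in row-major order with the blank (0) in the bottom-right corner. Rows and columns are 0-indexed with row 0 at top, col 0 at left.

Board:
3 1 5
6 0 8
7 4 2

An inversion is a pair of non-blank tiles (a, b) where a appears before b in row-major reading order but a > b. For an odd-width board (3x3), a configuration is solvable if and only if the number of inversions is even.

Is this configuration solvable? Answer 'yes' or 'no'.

Inversions (pairs i<j in row-major order where tile[i] > tile[j] > 0): 12
12 is even, so the puzzle is solvable.

Answer: yes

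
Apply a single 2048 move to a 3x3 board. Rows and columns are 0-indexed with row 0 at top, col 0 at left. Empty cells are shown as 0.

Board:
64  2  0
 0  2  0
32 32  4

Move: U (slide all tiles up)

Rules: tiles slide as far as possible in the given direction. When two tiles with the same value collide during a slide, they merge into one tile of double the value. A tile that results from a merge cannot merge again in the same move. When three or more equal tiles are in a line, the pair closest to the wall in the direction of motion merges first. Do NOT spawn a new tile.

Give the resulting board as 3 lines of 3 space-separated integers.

Answer: 64  4  4
32 32  0
 0  0  0

Derivation:
Slide up:
col 0: [64, 0, 32] -> [64, 32, 0]
col 1: [2, 2, 32] -> [4, 32, 0]
col 2: [0, 0, 4] -> [4, 0, 0]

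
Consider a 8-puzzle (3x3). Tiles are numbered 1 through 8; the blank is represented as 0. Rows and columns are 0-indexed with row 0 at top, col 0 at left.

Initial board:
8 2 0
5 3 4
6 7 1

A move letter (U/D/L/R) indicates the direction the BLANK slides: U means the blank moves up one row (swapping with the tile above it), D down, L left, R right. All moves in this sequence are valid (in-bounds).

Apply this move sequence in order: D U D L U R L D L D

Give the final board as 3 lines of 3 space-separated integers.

After move 1 (D):
8 2 4
5 3 0
6 7 1

After move 2 (U):
8 2 0
5 3 4
6 7 1

After move 3 (D):
8 2 4
5 3 0
6 7 1

After move 4 (L):
8 2 4
5 0 3
6 7 1

After move 5 (U):
8 0 4
5 2 3
6 7 1

After move 6 (R):
8 4 0
5 2 3
6 7 1

After move 7 (L):
8 0 4
5 2 3
6 7 1

After move 8 (D):
8 2 4
5 0 3
6 7 1

After move 9 (L):
8 2 4
0 5 3
6 7 1

After move 10 (D):
8 2 4
6 5 3
0 7 1

Answer: 8 2 4
6 5 3
0 7 1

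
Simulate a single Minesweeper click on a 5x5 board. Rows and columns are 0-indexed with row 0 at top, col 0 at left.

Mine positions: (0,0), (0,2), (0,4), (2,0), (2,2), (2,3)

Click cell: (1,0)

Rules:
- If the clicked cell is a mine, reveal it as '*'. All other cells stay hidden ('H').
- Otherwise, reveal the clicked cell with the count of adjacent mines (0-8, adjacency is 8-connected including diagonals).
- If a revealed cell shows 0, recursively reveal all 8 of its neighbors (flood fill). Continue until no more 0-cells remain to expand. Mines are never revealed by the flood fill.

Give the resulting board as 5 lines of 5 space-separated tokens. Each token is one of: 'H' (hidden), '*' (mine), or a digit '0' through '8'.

H H H H H
2 H H H H
H H H H H
H H H H H
H H H H H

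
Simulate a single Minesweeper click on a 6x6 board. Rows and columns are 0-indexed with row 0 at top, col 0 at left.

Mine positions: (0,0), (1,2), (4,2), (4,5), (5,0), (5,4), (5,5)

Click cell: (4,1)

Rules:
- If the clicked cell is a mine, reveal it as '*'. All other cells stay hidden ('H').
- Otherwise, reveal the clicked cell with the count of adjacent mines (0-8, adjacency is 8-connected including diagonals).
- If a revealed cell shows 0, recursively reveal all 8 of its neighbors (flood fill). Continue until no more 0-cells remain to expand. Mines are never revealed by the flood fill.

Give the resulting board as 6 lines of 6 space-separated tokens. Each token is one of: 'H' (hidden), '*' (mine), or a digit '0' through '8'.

H H H H H H
H H H H H H
H H H H H H
H H H H H H
H 2 H H H H
H H H H H H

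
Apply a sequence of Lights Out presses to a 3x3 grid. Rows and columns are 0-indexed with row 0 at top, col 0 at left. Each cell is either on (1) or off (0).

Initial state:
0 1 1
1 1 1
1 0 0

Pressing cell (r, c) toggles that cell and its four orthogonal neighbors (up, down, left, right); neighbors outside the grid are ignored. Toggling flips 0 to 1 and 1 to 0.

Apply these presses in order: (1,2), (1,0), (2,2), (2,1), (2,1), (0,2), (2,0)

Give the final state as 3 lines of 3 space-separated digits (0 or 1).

Answer: 1 0 1
1 1 0
1 0 0

Derivation:
After press 1 at (1,2):
0 1 0
1 0 0
1 0 1

After press 2 at (1,0):
1 1 0
0 1 0
0 0 1

After press 3 at (2,2):
1 1 0
0 1 1
0 1 0

After press 4 at (2,1):
1 1 0
0 0 1
1 0 1

After press 5 at (2,1):
1 1 0
0 1 1
0 1 0

After press 6 at (0,2):
1 0 1
0 1 0
0 1 0

After press 7 at (2,0):
1 0 1
1 1 0
1 0 0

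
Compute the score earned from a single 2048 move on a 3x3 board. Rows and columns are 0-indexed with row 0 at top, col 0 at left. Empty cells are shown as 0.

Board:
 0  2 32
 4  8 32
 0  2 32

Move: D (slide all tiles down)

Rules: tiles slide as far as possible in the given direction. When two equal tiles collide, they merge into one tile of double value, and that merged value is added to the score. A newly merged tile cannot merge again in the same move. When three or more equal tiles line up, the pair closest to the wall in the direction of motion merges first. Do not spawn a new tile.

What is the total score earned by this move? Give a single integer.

Answer: 64

Derivation:
Slide down:
col 0: [0, 4, 0] -> [0, 0, 4]  score +0 (running 0)
col 1: [2, 8, 2] -> [2, 8, 2]  score +0 (running 0)
col 2: [32, 32, 32] -> [0, 32, 64]  score +64 (running 64)
Board after move:
 0  2  0
 0  8 32
 4  2 64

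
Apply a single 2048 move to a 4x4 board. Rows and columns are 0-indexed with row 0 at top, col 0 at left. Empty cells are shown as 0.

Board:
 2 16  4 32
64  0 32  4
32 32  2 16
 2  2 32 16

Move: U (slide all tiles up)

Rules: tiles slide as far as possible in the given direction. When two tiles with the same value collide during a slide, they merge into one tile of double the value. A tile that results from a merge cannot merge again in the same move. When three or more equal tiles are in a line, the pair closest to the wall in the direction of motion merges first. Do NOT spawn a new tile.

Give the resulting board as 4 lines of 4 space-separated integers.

Answer:  2 16  4 32
64 32 32  4
32  2  2 32
 2  0 32  0

Derivation:
Slide up:
col 0: [2, 64, 32, 2] -> [2, 64, 32, 2]
col 1: [16, 0, 32, 2] -> [16, 32, 2, 0]
col 2: [4, 32, 2, 32] -> [4, 32, 2, 32]
col 3: [32, 4, 16, 16] -> [32, 4, 32, 0]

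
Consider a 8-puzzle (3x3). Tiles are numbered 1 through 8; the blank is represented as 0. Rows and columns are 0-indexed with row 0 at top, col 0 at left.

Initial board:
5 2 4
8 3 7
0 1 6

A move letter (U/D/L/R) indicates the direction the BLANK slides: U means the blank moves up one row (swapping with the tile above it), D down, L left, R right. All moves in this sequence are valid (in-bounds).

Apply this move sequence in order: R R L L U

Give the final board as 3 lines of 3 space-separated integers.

Answer: 5 2 4
0 3 7
8 1 6

Derivation:
After move 1 (R):
5 2 4
8 3 7
1 0 6

After move 2 (R):
5 2 4
8 3 7
1 6 0

After move 3 (L):
5 2 4
8 3 7
1 0 6

After move 4 (L):
5 2 4
8 3 7
0 1 6

After move 5 (U):
5 2 4
0 3 7
8 1 6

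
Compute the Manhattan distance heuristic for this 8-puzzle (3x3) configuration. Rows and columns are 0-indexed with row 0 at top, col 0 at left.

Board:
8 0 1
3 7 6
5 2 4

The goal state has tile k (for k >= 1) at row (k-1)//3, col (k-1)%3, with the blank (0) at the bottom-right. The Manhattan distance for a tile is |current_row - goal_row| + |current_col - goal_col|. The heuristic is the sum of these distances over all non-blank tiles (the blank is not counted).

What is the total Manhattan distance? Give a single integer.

Answer: 17

Derivation:
Tile 8: (0,0)->(2,1) = 3
Tile 1: (0,2)->(0,0) = 2
Tile 3: (1,0)->(0,2) = 3
Tile 7: (1,1)->(2,0) = 2
Tile 6: (1,2)->(1,2) = 0
Tile 5: (2,0)->(1,1) = 2
Tile 2: (2,1)->(0,1) = 2
Tile 4: (2,2)->(1,0) = 3
Sum: 3 + 2 + 3 + 2 + 0 + 2 + 2 + 3 = 17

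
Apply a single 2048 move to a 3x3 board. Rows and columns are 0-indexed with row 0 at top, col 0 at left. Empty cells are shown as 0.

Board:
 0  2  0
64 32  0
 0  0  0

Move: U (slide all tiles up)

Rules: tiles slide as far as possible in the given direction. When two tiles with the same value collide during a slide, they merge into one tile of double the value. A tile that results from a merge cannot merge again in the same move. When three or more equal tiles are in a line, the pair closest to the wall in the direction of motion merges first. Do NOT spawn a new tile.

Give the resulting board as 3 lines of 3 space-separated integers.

Slide up:
col 0: [0, 64, 0] -> [64, 0, 0]
col 1: [2, 32, 0] -> [2, 32, 0]
col 2: [0, 0, 0] -> [0, 0, 0]

Answer: 64  2  0
 0 32  0
 0  0  0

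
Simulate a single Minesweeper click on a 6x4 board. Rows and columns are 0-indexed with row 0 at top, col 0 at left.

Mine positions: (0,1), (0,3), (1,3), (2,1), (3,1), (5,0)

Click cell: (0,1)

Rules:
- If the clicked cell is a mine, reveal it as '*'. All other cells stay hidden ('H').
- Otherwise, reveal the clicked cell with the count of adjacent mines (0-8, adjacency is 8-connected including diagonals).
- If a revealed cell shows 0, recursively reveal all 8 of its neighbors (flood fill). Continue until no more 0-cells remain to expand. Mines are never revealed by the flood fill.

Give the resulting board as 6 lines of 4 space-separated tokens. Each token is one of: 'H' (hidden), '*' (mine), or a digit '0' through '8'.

H * H H
H H H H
H H H H
H H H H
H H H H
H H H H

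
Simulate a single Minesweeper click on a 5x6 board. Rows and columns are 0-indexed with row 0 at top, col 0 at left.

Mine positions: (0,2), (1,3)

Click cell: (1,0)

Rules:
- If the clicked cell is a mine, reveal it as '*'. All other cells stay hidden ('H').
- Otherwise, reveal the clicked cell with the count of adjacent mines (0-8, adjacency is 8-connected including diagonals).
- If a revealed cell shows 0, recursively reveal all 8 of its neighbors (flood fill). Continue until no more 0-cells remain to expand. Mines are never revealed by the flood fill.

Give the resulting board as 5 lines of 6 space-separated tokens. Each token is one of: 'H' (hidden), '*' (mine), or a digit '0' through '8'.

0 1 H H 1 0
0 1 2 H 1 0
0 0 1 1 1 0
0 0 0 0 0 0
0 0 0 0 0 0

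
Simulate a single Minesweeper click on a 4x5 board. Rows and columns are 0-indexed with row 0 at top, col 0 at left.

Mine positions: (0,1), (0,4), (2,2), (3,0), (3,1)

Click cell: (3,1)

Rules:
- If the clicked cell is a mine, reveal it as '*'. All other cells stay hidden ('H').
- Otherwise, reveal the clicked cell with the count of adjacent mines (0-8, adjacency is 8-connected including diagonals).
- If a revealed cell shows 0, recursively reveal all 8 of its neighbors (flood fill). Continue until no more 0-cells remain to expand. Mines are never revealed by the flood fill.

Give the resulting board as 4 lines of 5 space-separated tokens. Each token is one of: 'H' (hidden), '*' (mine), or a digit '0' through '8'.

H H H H H
H H H H H
H H H H H
H * H H H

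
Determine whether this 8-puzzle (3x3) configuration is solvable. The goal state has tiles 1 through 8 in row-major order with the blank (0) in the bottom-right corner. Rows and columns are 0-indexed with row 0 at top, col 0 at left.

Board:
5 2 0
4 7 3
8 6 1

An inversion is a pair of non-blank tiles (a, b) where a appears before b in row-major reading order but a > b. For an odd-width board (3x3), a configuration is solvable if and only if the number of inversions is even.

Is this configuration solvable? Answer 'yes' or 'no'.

Inversions (pairs i<j in row-major order where tile[i] > tile[j] > 0): 14
14 is even, so the puzzle is solvable.

Answer: yes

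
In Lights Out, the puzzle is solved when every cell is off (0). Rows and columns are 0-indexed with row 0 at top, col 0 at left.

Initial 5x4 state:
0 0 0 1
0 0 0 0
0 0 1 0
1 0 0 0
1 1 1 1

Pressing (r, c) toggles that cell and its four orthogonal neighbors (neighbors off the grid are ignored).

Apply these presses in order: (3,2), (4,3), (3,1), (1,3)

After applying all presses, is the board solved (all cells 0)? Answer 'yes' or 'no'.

Answer: no

Derivation:
After press 1 at (3,2):
0 0 0 1
0 0 0 0
0 0 0 0
1 1 1 1
1 1 0 1

After press 2 at (4,3):
0 0 0 1
0 0 0 0
0 0 0 0
1 1 1 0
1 1 1 0

After press 3 at (3,1):
0 0 0 1
0 0 0 0
0 1 0 0
0 0 0 0
1 0 1 0

After press 4 at (1,3):
0 0 0 0
0 0 1 1
0 1 0 1
0 0 0 0
1 0 1 0

Lights still on: 6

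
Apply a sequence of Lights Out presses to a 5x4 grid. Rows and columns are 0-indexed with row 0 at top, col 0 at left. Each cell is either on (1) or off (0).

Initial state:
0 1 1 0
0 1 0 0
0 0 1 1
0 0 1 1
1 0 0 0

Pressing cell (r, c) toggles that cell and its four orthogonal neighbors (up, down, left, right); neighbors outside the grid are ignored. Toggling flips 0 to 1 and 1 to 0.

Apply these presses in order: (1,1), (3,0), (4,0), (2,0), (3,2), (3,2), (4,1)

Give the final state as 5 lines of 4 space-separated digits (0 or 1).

Answer: 0 0 1 0
0 0 1 0
0 0 1 1
1 0 1 1
0 0 1 0

Derivation:
After press 1 at (1,1):
0 0 1 0
1 0 1 0
0 1 1 1
0 0 1 1
1 0 0 0

After press 2 at (3,0):
0 0 1 0
1 0 1 0
1 1 1 1
1 1 1 1
0 0 0 0

After press 3 at (4,0):
0 0 1 0
1 0 1 0
1 1 1 1
0 1 1 1
1 1 0 0

After press 4 at (2,0):
0 0 1 0
0 0 1 0
0 0 1 1
1 1 1 1
1 1 0 0

After press 5 at (3,2):
0 0 1 0
0 0 1 0
0 0 0 1
1 0 0 0
1 1 1 0

After press 6 at (3,2):
0 0 1 0
0 0 1 0
0 0 1 1
1 1 1 1
1 1 0 0

After press 7 at (4,1):
0 0 1 0
0 0 1 0
0 0 1 1
1 0 1 1
0 0 1 0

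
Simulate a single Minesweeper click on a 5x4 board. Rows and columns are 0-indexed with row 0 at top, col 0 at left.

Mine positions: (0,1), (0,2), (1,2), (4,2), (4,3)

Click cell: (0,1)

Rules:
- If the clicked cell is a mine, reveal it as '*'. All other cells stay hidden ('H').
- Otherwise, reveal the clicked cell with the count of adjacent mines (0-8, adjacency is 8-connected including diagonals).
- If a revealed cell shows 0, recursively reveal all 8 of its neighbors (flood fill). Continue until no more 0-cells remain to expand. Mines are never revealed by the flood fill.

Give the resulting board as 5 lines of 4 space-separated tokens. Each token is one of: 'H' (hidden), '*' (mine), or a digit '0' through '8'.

H * H H
H H H H
H H H H
H H H H
H H H H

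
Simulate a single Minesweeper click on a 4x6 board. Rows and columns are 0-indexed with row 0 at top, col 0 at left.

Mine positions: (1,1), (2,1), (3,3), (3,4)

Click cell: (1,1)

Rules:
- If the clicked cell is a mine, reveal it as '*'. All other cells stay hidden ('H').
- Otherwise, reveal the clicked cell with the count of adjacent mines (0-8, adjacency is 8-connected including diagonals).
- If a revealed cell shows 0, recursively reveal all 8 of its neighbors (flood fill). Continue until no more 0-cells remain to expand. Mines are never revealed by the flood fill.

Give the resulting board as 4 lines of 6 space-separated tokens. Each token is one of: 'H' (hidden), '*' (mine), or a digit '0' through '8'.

H H H H H H
H * H H H H
H H H H H H
H H H H H H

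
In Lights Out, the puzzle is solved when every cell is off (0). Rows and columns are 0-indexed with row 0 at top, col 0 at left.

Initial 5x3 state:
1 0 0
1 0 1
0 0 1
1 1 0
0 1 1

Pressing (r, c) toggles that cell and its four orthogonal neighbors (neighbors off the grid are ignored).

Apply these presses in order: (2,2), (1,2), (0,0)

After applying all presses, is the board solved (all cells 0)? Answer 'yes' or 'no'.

After press 1 at (2,2):
1 0 0
1 0 0
0 1 0
1 1 1
0 1 1

After press 2 at (1,2):
1 0 1
1 1 1
0 1 1
1 1 1
0 1 1

After press 3 at (0,0):
0 1 1
0 1 1
0 1 1
1 1 1
0 1 1

Lights still on: 11

Answer: no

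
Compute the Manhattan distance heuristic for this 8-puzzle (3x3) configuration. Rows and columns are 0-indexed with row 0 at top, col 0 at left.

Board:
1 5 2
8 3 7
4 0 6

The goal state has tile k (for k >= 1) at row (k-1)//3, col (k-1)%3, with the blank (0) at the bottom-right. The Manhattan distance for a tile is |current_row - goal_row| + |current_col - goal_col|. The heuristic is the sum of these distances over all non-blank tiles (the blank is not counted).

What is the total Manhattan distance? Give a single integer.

Answer: 11

Derivation:
Tile 1: at (0,0), goal (0,0), distance |0-0|+|0-0| = 0
Tile 5: at (0,1), goal (1,1), distance |0-1|+|1-1| = 1
Tile 2: at (0,2), goal (0,1), distance |0-0|+|2-1| = 1
Tile 8: at (1,0), goal (2,1), distance |1-2|+|0-1| = 2
Tile 3: at (1,1), goal (0,2), distance |1-0|+|1-2| = 2
Tile 7: at (1,2), goal (2,0), distance |1-2|+|2-0| = 3
Tile 4: at (2,0), goal (1,0), distance |2-1|+|0-0| = 1
Tile 6: at (2,2), goal (1,2), distance |2-1|+|2-2| = 1
Sum: 0 + 1 + 1 + 2 + 2 + 3 + 1 + 1 = 11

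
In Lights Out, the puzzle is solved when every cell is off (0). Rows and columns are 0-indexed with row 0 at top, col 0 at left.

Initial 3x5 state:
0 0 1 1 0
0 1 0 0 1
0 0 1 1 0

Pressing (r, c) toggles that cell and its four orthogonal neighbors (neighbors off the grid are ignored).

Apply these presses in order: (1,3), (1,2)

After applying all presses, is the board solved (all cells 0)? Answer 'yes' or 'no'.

After press 1 at (1,3):
0 0 1 0 0
0 1 1 1 0
0 0 1 0 0

After press 2 at (1,2):
0 0 0 0 0
0 0 0 0 0
0 0 0 0 0

Lights still on: 0

Answer: yes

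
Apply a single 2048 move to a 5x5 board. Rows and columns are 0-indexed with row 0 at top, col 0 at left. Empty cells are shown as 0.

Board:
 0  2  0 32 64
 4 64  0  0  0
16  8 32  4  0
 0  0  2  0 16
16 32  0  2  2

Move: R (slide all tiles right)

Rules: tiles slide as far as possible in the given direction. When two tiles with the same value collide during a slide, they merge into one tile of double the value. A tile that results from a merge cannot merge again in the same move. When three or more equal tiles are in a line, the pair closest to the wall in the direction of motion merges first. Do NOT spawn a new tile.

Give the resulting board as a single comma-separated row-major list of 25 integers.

Answer: 0, 0, 2, 32, 64, 0, 0, 0, 4, 64, 0, 16, 8, 32, 4, 0, 0, 0, 2, 16, 0, 0, 16, 32, 4

Derivation:
Slide right:
row 0: [0, 2, 0, 32, 64] -> [0, 0, 2, 32, 64]
row 1: [4, 64, 0, 0, 0] -> [0, 0, 0, 4, 64]
row 2: [16, 8, 32, 4, 0] -> [0, 16, 8, 32, 4]
row 3: [0, 0, 2, 0, 16] -> [0, 0, 0, 2, 16]
row 4: [16, 32, 0, 2, 2] -> [0, 0, 16, 32, 4]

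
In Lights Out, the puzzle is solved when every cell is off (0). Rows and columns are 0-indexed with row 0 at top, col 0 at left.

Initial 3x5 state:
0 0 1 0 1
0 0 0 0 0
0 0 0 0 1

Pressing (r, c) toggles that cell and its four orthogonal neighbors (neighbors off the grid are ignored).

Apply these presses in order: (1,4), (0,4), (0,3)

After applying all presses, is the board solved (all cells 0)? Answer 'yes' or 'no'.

After press 1 at (1,4):
0 0 1 0 0
0 0 0 1 1
0 0 0 0 0

After press 2 at (0,4):
0 0 1 1 1
0 0 0 1 0
0 0 0 0 0

After press 3 at (0,3):
0 0 0 0 0
0 0 0 0 0
0 0 0 0 0

Lights still on: 0

Answer: yes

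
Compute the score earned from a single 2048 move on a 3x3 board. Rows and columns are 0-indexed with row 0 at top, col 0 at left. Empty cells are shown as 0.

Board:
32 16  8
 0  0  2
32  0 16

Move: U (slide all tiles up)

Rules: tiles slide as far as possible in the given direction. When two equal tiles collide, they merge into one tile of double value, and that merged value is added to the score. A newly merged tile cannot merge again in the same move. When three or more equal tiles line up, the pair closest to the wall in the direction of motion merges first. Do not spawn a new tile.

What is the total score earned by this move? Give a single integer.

Slide up:
col 0: [32, 0, 32] -> [64, 0, 0]  score +64 (running 64)
col 1: [16, 0, 0] -> [16, 0, 0]  score +0 (running 64)
col 2: [8, 2, 16] -> [8, 2, 16]  score +0 (running 64)
Board after move:
64 16  8
 0  0  2
 0  0 16

Answer: 64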